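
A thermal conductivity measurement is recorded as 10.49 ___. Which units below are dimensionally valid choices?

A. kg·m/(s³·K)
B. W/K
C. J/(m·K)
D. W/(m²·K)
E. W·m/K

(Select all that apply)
A

thermal conductivity has SI base units: kg * m / (s^3 * K)

Checking each option against kg * m / (s^3 * K):
  A. kg·m/(s³·K): ✓ matches
  B. W/K: ✗ does not match
  C. J/(m·K): ✗ does not match
  D. W/(m²·K): ✗ does not match
  E. W·m/K: ✗ does not match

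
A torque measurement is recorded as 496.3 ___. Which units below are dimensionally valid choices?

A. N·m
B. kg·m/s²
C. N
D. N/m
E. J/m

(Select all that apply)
A

torque has SI base units: kg * m^2 / s^2

Checking each option against kg * m^2 / s^2:
  A. N·m: ✓ matches
  B. kg·m/s²: ✗ does not match
  C. N: ✗ does not match
  D. N/m: ✗ does not match
  E. J/m: ✗ does not match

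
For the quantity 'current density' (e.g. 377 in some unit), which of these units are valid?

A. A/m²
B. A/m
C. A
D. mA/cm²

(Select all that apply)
A, D

current density has SI base units: A / m^2

Checking each option against A / m^2:
  A. A/m²: ✓ matches
  B. A/m: ✗ does not match
  C. A: ✗ does not match
  D. mA/cm²: ✓ matches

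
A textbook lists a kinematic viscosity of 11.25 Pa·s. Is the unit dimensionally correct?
No

kinematic viscosity has SI base units: m^2 / s
Pa·s does NOT reduce to m^2 / s; a valid unit for kinematic viscosity would be e.g. m²/s.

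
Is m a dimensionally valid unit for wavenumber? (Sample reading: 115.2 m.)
No

wavenumber has SI base units: 1 / m
m does NOT reduce to 1 / m; a valid unit for wavenumber would be e.g. 1/m.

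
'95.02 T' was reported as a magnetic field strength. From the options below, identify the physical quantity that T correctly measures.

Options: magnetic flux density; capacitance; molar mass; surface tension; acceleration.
magnetic flux density

magnetic field strength should have units dimensionally equivalent to A / m (e.g. A/m).
The given unit 'T' reduces to kg / (A * s^2). Of the listed options, that is the dimensionality of magnetic flux density.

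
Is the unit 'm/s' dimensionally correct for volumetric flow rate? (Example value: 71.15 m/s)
No

volumetric flow rate has SI base units: m^3 / s
m/s does NOT reduce to m^3 / s; a valid unit for volumetric flow rate would be e.g. m³/s.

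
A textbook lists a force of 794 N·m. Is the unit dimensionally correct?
No

force has SI base units: kg * m / s^2
N·m does NOT reduce to kg * m / s^2; a valid unit for force would be e.g. N.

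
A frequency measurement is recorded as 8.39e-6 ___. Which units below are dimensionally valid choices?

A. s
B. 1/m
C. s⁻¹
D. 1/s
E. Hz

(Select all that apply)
C, D, E

frequency has SI base units: 1 / s

Checking each option against 1 / s:
  A. s: ✗ does not match
  B. 1/m: ✗ does not match
  C. s⁻¹: ✓ matches
  D. 1/s: ✓ matches
  E. Hz: ✓ matches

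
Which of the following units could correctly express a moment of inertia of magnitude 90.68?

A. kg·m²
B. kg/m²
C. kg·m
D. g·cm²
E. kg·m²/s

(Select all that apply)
A, D

moment of inertia has SI base units: kg * m^2

Checking each option against kg * m^2:
  A. kg·m²: ✓ matches
  B. kg/m²: ✗ does not match
  C. kg·m: ✗ does not match
  D. g·cm²: ✓ matches
  E. kg·m²/s: ✗ does not match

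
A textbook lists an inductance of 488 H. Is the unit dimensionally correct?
Yes

inductance has SI base units: kg * m^2 / (A^2 * s^2)
H reduces to the same SI base units, so it is a valid unit for inductance.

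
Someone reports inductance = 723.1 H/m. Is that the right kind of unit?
No

inductance has SI base units: kg * m^2 / (A^2 * s^2)
H/m does NOT reduce to kg * m^2 / (A^2 * s^2); a valid unit for inductance would be e.g. H.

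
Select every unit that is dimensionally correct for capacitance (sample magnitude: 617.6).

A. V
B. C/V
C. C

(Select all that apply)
B

capacitance has SI base units: A^2 * s^4 / (kg * m^2)

Checking each option against A^2 * s^4 / (kg * m^2):
  A. V: ✗ does not match
  B. C/V: ✓ matches
  C. C: ✗ does not match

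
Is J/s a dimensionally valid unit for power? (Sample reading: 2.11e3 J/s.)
Yes

power has SI base units: kg * m^2 / s^3
J/s reduces to the same SI base units, so it is a valid unit for power.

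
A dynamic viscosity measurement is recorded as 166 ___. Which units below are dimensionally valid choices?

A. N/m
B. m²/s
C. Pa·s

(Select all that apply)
C

dynamic viscosity has SI base units: kg / (m * s)

Checking each option against kg / (m * s):
  A. N/m: ✗ does not match
  B. m²/s: ✗ does not match
  C. Pa·s: ✓ matches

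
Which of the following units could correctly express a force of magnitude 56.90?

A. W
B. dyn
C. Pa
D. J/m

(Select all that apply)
B, D

force has SI base units: kg * m / s^2

Checking each option against kg * m / s^2:
  A. W: ✗ does not match
  B. dyn: ✓ matches
  C. Pa: ✗ does not match
  D. J/m: ✓ matches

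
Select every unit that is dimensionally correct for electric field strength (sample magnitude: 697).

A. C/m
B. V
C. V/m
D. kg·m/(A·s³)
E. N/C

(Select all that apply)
C, D, E

electric field strength has SI base units: kg * m / (A * s^3)

Checking each option against kg * m / (A * s^3):
  A. C/m: ✗ does not match
  B. V: ✗ does not match
  C. V/m: ✓ matches
  D. kg·m/(A·s³): ✓ matches
  E. N/C: ✓ matches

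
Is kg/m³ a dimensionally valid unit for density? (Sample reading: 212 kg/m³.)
Yes

density has SI base units: kg / m^3
kg/m³ reduces to the same SI base units, so it is a valid unit for density.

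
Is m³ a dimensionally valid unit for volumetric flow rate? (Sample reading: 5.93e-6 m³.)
No

volumetric flow rate has SI base units: m^3 / s
m³ does NOT reduce to m^3 / s; a valid unit for volumetric flow rate would be e.g. m³/s.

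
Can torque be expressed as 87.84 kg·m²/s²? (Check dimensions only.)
Yes

torque has SI base units: kg * m^2 / s^2
kg·m²/s² reduces to the same SI base units, so it is a valid unit for torque.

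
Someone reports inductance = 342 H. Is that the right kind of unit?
Yes

inductance has SI base units: kg * m^2 / (A^2 * s^2)
H reduces to the same SI base units, so it is a valid unit for inductance.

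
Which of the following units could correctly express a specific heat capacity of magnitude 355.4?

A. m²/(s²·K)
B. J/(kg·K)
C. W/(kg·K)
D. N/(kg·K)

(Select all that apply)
A, B

specific heat capacity has SI base units: m^2 / (s^2 * K)

Checking each option against m^2 / (s^2 * K):
  A. m²/(s²·K): ✓ matches
  B. J/(kg·K): ✓ matches
  C. W/(kg·K): ✗ does not match
  D. N/(kg·K): ✗ does not match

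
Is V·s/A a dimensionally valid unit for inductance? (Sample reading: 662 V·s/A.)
Yes

inductance has SI base units: kg * m^2 / (A^2 * s^2)
V·s/A reduces to the same SI base units, so it is a valid unit for inductance.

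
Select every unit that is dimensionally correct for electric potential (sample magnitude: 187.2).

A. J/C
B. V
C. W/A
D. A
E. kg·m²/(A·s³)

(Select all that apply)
A, B, C, E

electric potential has SI base units: kg * m^2 / (A * s^3)

Checking each option against kg * m^2 / (A * s^3):
  A. J/C: ✓ matches
  B. V: ✓ matches
  C. W/A: ✓ matches
  D. A: ✗ does not match
  E. kg·m²/(A·s³): ✓ matches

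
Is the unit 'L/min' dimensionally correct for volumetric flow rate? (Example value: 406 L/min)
Yes

volumetric flow rate has SI base units: m^3 / s
L/min reduces to the same SI base units, so it is a valid unit for volumetric flow rate.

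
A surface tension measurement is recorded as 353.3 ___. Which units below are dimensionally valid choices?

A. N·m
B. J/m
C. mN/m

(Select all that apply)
C

surface tension has SI base units: kg / s^2

Checking each option against kg / s^2:
  A. N·m: ✗ does not match
  B. J/m: ✗ does not match
  C. mN/m: ✓ matches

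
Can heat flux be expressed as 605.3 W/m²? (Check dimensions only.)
Yes

heat flux has SI base units: kg / s^3
W/m² reduces to the same SI base units, so it is a valid unit for heat flux.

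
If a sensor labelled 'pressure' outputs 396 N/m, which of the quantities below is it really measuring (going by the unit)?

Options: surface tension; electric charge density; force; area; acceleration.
surface tension

pressure should have units dimensionally equivalent to kg / (m * s^2) (e.g. Pa).
The given unit 'N/m' reduces to kg / s^2. Of the listed options, that is the dimensionality of surface tension.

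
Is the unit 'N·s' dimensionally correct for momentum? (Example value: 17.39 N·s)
Yes

momentum has SI base units: kg * m / s
N·s reduces to the same SI base units, so it is a valid unit for momentum.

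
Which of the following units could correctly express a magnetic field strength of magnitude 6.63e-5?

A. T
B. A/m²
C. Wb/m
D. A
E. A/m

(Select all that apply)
E

magnetic field strength has SI base units: A / m

Checking each option against A / m:
  A. T: ✗ does not match
  B. A/m²: ✗ does not match
  C. Wb/m: ✗ does not match
  D. A: ✗ does not match
  E. A/m: ✓ matches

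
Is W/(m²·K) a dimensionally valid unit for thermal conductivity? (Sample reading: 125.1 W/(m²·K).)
No

thermal conductivity has SI base units: kg * m / (s^3 * K)
W/(m²·K) does NOT reduce to kg * m / (s^3 * K); a valid unit for thermal conductivity would be e.g. W/(m·K).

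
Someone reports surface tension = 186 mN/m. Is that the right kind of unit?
Yes

surface tension has SI base units: kg / s^2
mN/m reduces to the same SI base units, so it is a valid unit for surface tension.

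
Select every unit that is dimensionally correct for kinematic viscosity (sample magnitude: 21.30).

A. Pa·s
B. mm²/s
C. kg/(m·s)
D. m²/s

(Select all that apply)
B, D

kinematic viscosity has SI base units: m^2 / s

Checking each option against m^2 / s:
  A. Pa·s: ✗ does not match
  B. mm²/s: ✓ matches
  C. kg/(m·s): ✗ does not match
  D. m²/s: ✓ matches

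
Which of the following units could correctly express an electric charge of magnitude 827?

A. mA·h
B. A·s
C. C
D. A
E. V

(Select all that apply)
A, B, C

electric charge has SI base units: A * s

Checking each option against A * s:
  A. mA·h: ✓ matches
  B. A·s: ✓ matches
  C. C: ✓ matches
  D. A: ✗ does not match
  E. V: ✗ does not match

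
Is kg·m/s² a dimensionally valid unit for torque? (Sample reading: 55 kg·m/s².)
No

torque has SI base units: kg * m^2 / s^2
kg·m/s² does NOT reduce to kg * m^2 / s^2; a valid unit for torque would be e.g. N·m.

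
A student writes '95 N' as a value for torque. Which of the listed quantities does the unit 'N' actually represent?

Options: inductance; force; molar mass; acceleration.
force

torque should have units dimensionally equivalent to kg * m^2 / s^2 (e.g. N·m).
The given unit 'N' reduces to kg * m / s^2. Of the listed options, that is the dimensionality of force.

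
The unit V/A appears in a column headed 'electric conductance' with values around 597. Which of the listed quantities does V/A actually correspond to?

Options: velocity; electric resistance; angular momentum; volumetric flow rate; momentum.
electric resistance

electric conductance should have units dimensionally equivalent to A^2 * s^3 / (kg * m^2) (e.g. S).
The given unit 'V/A' reduces to kg * m^2 / (A^2 * s^3). Of the listed options, that is the dimensionality of electric resistance.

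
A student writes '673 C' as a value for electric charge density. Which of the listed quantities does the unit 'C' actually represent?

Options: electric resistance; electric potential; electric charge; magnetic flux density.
electric charge

electric charge density should have units dimensionally equivalent to A * s / m^3 (e.g. C/m³).
The given unit 'C' reduces to A * s. Of the listed options, that is the dimensionality of electric charge.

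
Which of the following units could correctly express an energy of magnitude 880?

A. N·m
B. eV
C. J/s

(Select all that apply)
A, B

energy has SI base units: kg * m^2 / s^2

Checking each option against kg * m^2 / s^2:
  A. N·m: ✓ matches
  B. eV: ✓ matches
  C. J/s: ✗ does not match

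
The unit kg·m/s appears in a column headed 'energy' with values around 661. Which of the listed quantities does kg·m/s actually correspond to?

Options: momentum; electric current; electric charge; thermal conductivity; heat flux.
momentum

energy should have units dimensionally equivalent to kg * m^2 / s^2 (e.g. J).
The given unit 'kg·m/s' reduces to kg * m / s. Of the listed options, that is the dimensionality of momentum.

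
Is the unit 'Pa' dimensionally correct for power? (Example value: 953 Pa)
No

power has SI base units: kg * m^2 / s^3
Pa does NOT reduce to kg * m^2 / s^3; a valid unit for power would be e.g. W.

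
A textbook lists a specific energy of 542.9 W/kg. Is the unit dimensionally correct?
No

specific energy has SI base units: m^2 / s^2
W/kg does NOT reduce to m^2 / s^2; a valid unit for specific energy would be e.g. J/kg.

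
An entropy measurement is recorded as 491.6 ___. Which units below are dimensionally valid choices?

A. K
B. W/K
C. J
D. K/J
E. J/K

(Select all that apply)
E

entropy has SI base units: kg * m^2 / (s^2 * K)

Checking each option against kg * m^2 / (s^2 * K):
  A. K: ✗ does not match
  B. W/K: ✗ does not match
  C. J: ✗ does not match
  D. K/J: ✗ does not match
  E. J/K: ✓ matches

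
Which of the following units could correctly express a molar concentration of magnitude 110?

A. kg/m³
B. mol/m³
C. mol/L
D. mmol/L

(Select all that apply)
B, C, D

molar concentration has SI base units: mol / m^3

Checking each option against mol / m^3:
  A. kg/m³: ✗ does not match
  B. mol/m³: ✓ matches
  C. mol/L: ✓ matches
  D. mmol/L: ✓ matches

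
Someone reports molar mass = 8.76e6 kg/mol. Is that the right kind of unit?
Yes

molar mass has SI base units: kg / mol
kg/mol reduces to the same SI base units, so it is a valid unit for molar mass.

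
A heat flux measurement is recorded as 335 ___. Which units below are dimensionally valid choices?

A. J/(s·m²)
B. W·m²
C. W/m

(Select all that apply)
A

heat flux has SI base units: kg / s^3

Checking each option against kg / s^3:
  A. J/(s·m²): ✓ matches
  B. W·m²: ✗ does not match
  C. W/m: ✗ does not match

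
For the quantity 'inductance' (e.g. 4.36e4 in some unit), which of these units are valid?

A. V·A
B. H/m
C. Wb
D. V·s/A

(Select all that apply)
D

inductance has SI base units: kg * m^2 / (A^2 * s^2)

Checking each option against kg * m^2 / (A^2 * s^2):
  A. V·A: ✗ does not match
  B. H/m: ✗ does not match
  C. Wb: ✗ does not match
  D. V·s/A: ✓ matches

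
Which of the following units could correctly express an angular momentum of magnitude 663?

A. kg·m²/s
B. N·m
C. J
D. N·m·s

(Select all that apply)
A, D

angular momentum has SI base units: kg * m^2 / s

Checking each option against kg * m^2 / s:
  A. kg·m²/s: ✓ matches
  B. N·m: ✗ does not match
  C. J: ✗ does not match
  D. N·m·s: ✓ matches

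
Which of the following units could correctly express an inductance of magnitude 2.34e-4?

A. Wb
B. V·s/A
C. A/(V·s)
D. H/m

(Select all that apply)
B

inductance has SI base units: kg * m^2 / (A^2 * s^2)

Checking each option against kg * m^2 / (A^2 * s^2):
  A. Wb: ✗ does not match
  B. V·s/A: ✓ matches
  C. A/(V·s): ✗ does not match
  D. H/m: ✗ does not match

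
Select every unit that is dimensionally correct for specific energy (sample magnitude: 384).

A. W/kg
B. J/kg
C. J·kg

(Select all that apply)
B

specific energy has SI base units: m^2 / s^2

Checking each option against m^2 / s^2:
  A. W/kg: ✗ does not match
  B. J/kg: ✓ matches
  C. J·kg: ✗ does not match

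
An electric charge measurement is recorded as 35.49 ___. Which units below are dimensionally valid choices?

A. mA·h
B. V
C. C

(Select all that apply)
A, C

electric charge has SI base units: A * s

Checking each option against A * s:
  A. mA·h: ✓ matches
  B. V: ✗ does not match
  C. C: ✓ matches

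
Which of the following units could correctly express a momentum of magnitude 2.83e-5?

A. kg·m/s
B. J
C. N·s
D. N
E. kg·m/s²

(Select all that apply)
A, C

momentum has SI base units: kg * m / s

Checking each option against kg * m / s:
  A. kg·m/s: ✓ matches
  B. J: ✗ does not match
  C. N·s: ✓ matches
  D. N: ✗ does not match
  E. kg·m/s²: ✗ does not match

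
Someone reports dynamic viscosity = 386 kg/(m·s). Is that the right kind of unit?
Yes

dynamic viscosity has SI base units: kg / (m * s)
kg/(m·s) reduces to the same SI base units, so it is a valid unit for dynamic viscosity.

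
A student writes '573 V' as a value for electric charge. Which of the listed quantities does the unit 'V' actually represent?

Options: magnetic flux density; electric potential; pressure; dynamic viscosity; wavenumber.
electric potential

electric charge should have units dimensionally equivalent to A * s (e.g. C).
The given unit 'V' reduces to kg * m^2 / (A * s^3). Of the listed options, that is the dimensionality of electric potential.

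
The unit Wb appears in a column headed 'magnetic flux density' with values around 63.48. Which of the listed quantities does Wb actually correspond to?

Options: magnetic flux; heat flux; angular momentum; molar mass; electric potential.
magnetic flux

magnetic flux density should have units dimensionally equivalent to kg / (A * s^2) (e.g. T).
The given unit 'Wb' reduces to kg * m^2 / (A * s^2). Of the listed options, that is the dimensionality of magnetic flux.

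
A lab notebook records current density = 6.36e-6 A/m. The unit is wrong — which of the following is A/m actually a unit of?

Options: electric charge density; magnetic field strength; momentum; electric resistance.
magnetic field strength

current density should have units dimensionally equivalent to A / m^2 (e.g. A/m²).
The given unit 'A/m' reduces to A / m. Of the listed options, that is the dimensionality of magnetic field strength.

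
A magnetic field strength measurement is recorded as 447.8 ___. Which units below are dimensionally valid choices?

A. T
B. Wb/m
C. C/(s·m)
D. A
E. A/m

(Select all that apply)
C, E

magnetic field strength has SI base units: A / m

Checking each option against A / m:
  A. T: ✗ does not match
  B. Wb/m: ✗ does not match
  C. C/(s·m): ✓ matches
  D. A: ✗ does not match
  E. A/m: ✓ matches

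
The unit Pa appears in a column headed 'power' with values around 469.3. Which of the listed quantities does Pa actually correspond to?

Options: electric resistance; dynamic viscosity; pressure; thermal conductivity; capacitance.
pressure

power should have units dimensionally equivalent to kg * m^2 / s^3 (e.g. W).
The given unit 'Pa' reduces to kg / (m * s^2). Of the listed options, that is the dimensionality of pressure.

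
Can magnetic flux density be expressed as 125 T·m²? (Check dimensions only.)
No

magnetic flux density has SI base units: kg / (A * s^2)
T·m² does NOT reduce to kg / (A * s^2); a valid unit for magnetic flux density would be e.g. T.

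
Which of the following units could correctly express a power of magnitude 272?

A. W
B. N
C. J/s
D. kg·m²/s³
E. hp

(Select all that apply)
A, C, D, E

power has SI base units: kg * m^2 / s^3

Checking each option against kg * m^2 / s^3:
  A. W: ✓ matches
  B. N: ✗ does not match
  C. J/s: ✓ matches
  D. kg·m²/s³: ✓ matches
  E. hp: ✓ matches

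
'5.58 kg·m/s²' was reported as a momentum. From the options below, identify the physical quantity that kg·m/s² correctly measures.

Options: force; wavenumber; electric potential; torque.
force

momentum should have units dimensionally equivalent to kg * m / s (e.g. kg·m/s).
The given unit 'kg·m/s²' reduces to kg * m / s^2. Of the listed options, that is the dimensionality of force.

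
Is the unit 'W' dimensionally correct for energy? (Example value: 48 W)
No

energy has SI base units: kg * m^2 / s^2
W does NOT reduce to kg * m^2 / s^2; a valid unit for energy would be e.g. J.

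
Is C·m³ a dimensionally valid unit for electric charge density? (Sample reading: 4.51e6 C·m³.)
No

electric charge density has SI base units: A * s / m^3
C·m³ does NOT reduce to A * s / m^3; a valid unit for electric charge density would be e.g. C/m³.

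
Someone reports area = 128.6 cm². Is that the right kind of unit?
Yes

area has SI base units: m^2
cm² reduces to the same SI base units, so it is a valid unit for area.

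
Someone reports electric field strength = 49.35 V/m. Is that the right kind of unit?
Yes

electric field strength has SI base units: kg * m / (A * s^3)
V/m reduces to the same SI base units, so it is a valid unit for electric field strength.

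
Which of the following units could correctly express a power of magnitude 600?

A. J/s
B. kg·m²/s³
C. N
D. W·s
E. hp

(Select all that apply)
A, B, E

power has SI base units: kg * m^2 / s^3

Checking each option against kg * m^2 / s^3:
  A. J/s: ✓ matches
  B. kg·m²/s³: ✓ matches
  C. N: ✗ does not match
  D. W·s: ✗ does not match
  E. hp: ✓ matches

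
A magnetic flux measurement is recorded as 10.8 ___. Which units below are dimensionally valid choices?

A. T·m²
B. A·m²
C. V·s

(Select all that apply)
A, C

magnetic flux has SI base units: kg * m^2 / (A * s^2)

Checking each option against kg * m^2 / (A * s^2):
  A. T·m²: ✓ matches
  B. A·m²: ✗ does not match
  C. V·s: ✓ matches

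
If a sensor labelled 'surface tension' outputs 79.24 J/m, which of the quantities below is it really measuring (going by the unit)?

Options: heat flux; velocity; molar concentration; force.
force

surface tension should have units dimensionally equivalent to kg / s^2 (e.g. N/m).
The given unit 'J/m' reduces to kg * m / s^2. Of the listed options, that is the dimensionality of force.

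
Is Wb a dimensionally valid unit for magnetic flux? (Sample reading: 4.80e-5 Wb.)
Yes

magnetic flux has SI base units: kg * m^2 / (A * s^2)
Wb reduces to the same SI base units, so it is a valid unit for magnetic flux.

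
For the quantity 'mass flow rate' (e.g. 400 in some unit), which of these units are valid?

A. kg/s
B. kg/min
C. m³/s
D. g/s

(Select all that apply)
A, B, D

mass flow rate has SI base units: kg / s

Checking each option against kg / s:
  A. kg/s: ✓ matches
  B. kg/min: ✓ matches
  C. m³/s: ✗ does not match
  D. g/s: ✓ matches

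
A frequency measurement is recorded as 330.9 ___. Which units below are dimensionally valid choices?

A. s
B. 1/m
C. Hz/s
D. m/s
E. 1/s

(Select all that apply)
E

frequency has SI base units: 1 / s

Checking each option against 1 / s:
  A. s: ✗ does not match
  B. 1/m: ✗ does not match
  C. Hz/s: ✗ does not match
  D. m/s: ✗ does not match
  E. 1/s: ✓ matches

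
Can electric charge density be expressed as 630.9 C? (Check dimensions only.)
No

electric charge density has SI base units: A * s / m^3
C does NOT reduce to A * s / m^3; a valid unit for electric charge density would be e.g. C/m³.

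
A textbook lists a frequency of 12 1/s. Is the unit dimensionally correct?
Yes

frequency has SI base units: 1 / s
1/s reduces to the same SI base units, so it is a valid unit for frequency.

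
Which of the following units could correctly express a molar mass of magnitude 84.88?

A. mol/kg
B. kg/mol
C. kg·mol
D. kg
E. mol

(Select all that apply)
B

molar mass has SI base units: kg / mol

Checking each option against kg / mol:
  A. mol/kg: ✗ does not match
  B. kg/mol: ✓ matches
  C. kg·mol: ✗ does not match
  D. kg: ✗ does not match
  E. mol: ✗ does not match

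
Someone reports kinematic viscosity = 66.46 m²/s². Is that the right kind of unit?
No

kinematic viscosity has SI base units: m^2 / s
m²/s² does NOT reduce to m^2 / s; a valid unit for kinematic viscosity would be e.g. m²/s.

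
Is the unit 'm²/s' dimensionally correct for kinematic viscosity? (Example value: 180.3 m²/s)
Yes

kinematic viscosity has SI base units: m^2 / s
m²/s reduces to the same SI base units, so it is a valid unit for kinematic viscosity.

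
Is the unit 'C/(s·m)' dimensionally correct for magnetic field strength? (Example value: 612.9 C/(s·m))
Yes

magnetic field strength has SI base units: A / m
C/(s·m) reduces to the same SI base units, so it is a valid unit for magnetic field strength.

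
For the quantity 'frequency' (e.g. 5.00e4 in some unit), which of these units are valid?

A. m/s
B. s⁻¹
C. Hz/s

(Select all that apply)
B

frequency has SI base units: 1 / s

Checking each option against 1 / s:
  A. m/s: ✗ does not match
  B. s⁻¹: ✓ matches
  C. Hz/s: ✗ does not match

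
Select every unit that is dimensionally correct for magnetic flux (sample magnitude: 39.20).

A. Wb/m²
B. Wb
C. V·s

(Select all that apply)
B, C

magnetic flux has SI base units: kg * m^2 / (A * s^2)

Checking each option against kg * m^2 / (A * s^2):
  A. Wb/m²: ✗ does not match
  B. Wb: ✓ matches
  C. V·s: ✓ matches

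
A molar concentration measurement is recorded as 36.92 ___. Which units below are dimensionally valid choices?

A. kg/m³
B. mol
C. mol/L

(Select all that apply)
C

molar concentration has SI base units: mol / m^3

Checking each option against mol / m^3:
  A. kg/m³: ✗ does not match
  B. mol: ✗ does not match
  C. mol/L: ✓ matches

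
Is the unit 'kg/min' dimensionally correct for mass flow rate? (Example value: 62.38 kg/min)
Yes

mass flow rate has SI base units: kg / s
kg/min reduces to the same SI base units, so it is a valid unit for mass flow rate.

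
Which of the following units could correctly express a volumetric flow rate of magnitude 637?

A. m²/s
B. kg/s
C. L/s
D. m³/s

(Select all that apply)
C, D

volumetric flow rate has SI base units: m^3 / s

Checking each option against m^3 / s:
  A. m²/s: ✗ does not match
  B. kg/s: ✗ does not match
  C. L/s: ✓ matches
  D. m³/s: ✓ matches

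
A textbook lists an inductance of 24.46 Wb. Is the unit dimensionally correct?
No

inductance has SI base units: kg * m^2 / (A^2 * s^2)
Wb does NOT reduce to kg * m^2 / (A^2 * s^2); a valid unit for inductance would be e.g. H.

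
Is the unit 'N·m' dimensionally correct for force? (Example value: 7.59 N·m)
No

force has SI base units: kg * m / s^2
N·m does NOT reduce to kg * m / s^2; a valid unit for force would be e.g. N.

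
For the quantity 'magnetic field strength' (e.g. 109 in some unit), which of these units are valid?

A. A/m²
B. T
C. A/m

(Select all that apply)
C

magnetic field strength has SI base units: A / m

Checking each option against A / m:
  A. A/m²: ✗ does not match
  B. T: ✗ does not match
  C. A/m: ✓ matches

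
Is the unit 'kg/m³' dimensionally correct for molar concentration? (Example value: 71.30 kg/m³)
No

molar concentration has SI base units: mol / m^3
kg/m³ does NOT reduce to mol / m^3; a valid unit for molar concentration would be e.g. mol/m³.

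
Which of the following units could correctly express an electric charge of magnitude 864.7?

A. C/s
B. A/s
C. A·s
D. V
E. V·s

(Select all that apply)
C

electric charge has SI base units: A * s

Checking each option against A * s:
  A. C/s: ✗ does not match
  B. A/s: ✗ does not match
  C. A·s: ✓ matches
  D. V: ✗ does not match
  E. V·s: ✗ does not match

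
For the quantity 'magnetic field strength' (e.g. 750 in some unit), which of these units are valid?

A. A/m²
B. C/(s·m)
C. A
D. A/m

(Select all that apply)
B, D

magnetic field strength has SI base units: A / m

Checking each option against A / m:
  A. A/m²: ✗ does not match
  B. C/(s·m): ✓ matches
  C. A: ✗ does not match
  D. A/m: ✓ matches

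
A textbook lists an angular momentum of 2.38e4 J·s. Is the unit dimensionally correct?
Yes

angular momentum has SI base units: kg * m^2 / s
J·s reduces to the same SI base units, so it is a valid unit for angular momentum.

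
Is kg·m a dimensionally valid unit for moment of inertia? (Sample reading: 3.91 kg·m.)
No

moment of inertia has SI base units: kg * m^2
kg·m does NOT reduce to kg * m^2; a valid unit for moment of inertia would be e.g. kg·m².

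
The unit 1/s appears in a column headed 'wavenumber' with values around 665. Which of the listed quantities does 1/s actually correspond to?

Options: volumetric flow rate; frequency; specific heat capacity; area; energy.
frequency

wavenumber should have units dimensionally equivalent to 1 / m (e.g. 1/m).
The given unit '1/s' reduces to 1 / s. Of the listed options, that is the dimensionality of frequency.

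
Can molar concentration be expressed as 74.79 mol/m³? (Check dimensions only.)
Yes

molar concentration has SI base units: mol / m^3
mol/m³ reduces to the same SI base units, so it is a valid unit for molar concentration.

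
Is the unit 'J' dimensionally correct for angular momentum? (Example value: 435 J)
No

angular momentum has SI base units: kg * m^2 / s
J does NOT reduce to kg * m^2 / s; a valid unit for angular momentum would be e.g. kg·m²/s.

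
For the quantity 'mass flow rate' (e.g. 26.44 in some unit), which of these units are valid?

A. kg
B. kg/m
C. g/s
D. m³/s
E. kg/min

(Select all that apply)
C, E

mass flow rate has SI base units: kg / s

Checking each option against kg / s:
  A. kg: ✗ does not match
  B. kg/m: ✗ does not match
  C. g/s: ✓ matches
  D. m³/s: ✗ does not match
  E. kg/min: ✓ matches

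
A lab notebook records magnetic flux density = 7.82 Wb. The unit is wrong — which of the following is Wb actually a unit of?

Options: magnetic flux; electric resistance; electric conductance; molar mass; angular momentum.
magnetic flux

magnetic flux density should have units dimensionally equivalent to kg / (A * s^2) (e.g. T).
The given unit 'Wb' reduces to kg * m^2 / (A * s^2). Of the listed options, that is the dimensionality of magnetic flux.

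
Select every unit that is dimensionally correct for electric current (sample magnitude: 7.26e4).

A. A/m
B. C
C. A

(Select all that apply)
C

electric current has SI base units: A

Checking each option against A:
  A. A/m: ✗ does not match
  B. C: ✗ does not match
  C. A: ✓ matches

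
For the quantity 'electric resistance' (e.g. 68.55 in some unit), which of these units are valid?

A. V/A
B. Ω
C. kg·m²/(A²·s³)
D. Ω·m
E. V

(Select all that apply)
A, B, C

electric resistance has SI base units: kg * m^2 / (A^2 * s^3)

Checking each option against kg * m^2 / (A^2 * s^3):
  A. V/A: ✓ matches
  B. Ω: ✓ matches
  C. kg·m²/(A²·s³): ✓ matches
  D. Ω·m: ✗ does not match
  E. V: ✗ does not match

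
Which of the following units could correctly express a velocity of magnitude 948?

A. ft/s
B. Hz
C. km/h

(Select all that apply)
A, C

velocity has SI base units: m / s

Checking each option against m / s:
  A. ft/s: ✓ matches
  B. Hz: ✗ does not match
  C. km/h: ✓ matches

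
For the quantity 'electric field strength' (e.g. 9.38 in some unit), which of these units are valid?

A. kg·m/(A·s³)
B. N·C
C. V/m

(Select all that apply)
A, C

electric field strength has SI base units: kg * m / (A * s^3)

Checking each option against kg * m / (A * s^3):
  A. kg·m/(A·s³): ✓ matches
  B. N·C: ✗ does not match
  C. V/m: ✓ matches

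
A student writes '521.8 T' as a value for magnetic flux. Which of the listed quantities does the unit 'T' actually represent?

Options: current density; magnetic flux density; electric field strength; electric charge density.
magnetic flux density

magnetic flux should have units dimensionally equivalent to kg * m^2 / (A * s^2) (e.g. Wb).
The given unit 'T' reduces to kg / (A * s^2). Of the listed options, that is the dimensionality of magnetic flux density.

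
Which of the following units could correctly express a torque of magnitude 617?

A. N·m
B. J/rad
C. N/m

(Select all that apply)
A, B

torque has SI base units: kg * m^2 / s^2

Checking each option against kg * m^2 / s^2:
  A. N·m: ✓ matches
  B. J/rad: ✓ matches
  C. N/m: ✗ does not match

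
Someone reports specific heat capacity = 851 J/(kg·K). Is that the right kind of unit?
Yes

specific heat capacity has SI base units: m^2 / (s^2 * K)
J/(kg·K) reduces to the same SI base units, so it is a valid unit for specific heat capacity.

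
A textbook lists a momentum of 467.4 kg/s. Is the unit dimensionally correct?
No

momentum has SI base units: kg * m / s
kg/s does NOT reduce to kg * m / s; a valid unit for momentum would be e.g. kg·m/s.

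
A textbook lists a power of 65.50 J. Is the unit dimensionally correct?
No

power has SI base units: kg * m^2 / s^3
J does NOT reduce to kg * m^2 / s^3; a valid unit for power would be e.g. W.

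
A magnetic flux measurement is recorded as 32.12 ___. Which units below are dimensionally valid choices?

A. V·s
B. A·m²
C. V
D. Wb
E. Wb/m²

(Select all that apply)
A, D

magnetic flux has SI base units: kg * m^2 / (A * s^2)

Checking each option against kg * m^2 / (A * s^2):
  A. V·s: ✓ matches
  B. A·m²: ✗ does not match
  C. V: ✗ does not match
  D. Wb: ✓ matches
  E. Wb/m²: ✗ does not match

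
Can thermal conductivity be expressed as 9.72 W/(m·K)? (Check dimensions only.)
Yes

thermal conductivity has SI base units: kg * m / (s^3 * K)
W/(m·K) reduces to the same SI base units, so it is a valid unit for thermal conductivity.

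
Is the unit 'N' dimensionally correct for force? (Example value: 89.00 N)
Yes

force has SI base units: kg * m / s^2
N reduces to the same SI base units, so it is a valid unit for force.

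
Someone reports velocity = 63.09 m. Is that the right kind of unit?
No

velocity has SI base units: m / s
m does NOT reduce to m / s; a valid unit for velocity would be e.g. m/s.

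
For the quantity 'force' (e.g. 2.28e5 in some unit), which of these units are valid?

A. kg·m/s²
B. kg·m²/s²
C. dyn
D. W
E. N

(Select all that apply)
A, C, E

force has SI base units: kg * m / s^2

Checking each option against kg * m / s^2:
  A. kg·m/s²: ✓ matches
  B. kg·m²/s²: ✗ does not match
  C. dyn: ✓ matches
  D. W: ✗ does not match
  E. N: ✓ matches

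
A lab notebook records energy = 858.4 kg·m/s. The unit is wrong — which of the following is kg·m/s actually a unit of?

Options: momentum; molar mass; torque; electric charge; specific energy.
momentum

energy should have units dimensionally equivalent to kg * m^2 / s^2 (e.g. J).
The given unit 'kg·m/s' reduces to kg * m / s. Of the listed options, that is the dimensionality of momentum.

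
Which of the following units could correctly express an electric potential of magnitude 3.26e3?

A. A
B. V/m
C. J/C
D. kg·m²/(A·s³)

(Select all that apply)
C, D

electric potential has SI base units: kg * m^2 / (A * s^3)

Checking each option against kg * m^2 / (A * s^3):
  A. A: ✗ does not match
  B. V/m: ✗ does not match
  C. J/C: ✓ matches
  D. kg·m²/(A·s³): ✓ matches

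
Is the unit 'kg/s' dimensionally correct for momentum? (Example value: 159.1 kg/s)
No

momentum has SI base units: kg * m / s
kg/s does NOT reduce to kg * m / s; a valid unit for momentum would be e.g. kg·m/s.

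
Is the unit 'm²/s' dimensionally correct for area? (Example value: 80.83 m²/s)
No

area has SI base units: m^2
m²/s does NOT reduce to m^2; a valid unit for area would be e.g. m².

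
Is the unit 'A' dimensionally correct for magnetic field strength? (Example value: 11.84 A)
No

magnetic field strength has SI base units: A / m
A does NOT reduce to A / m; a valid unit for magnetic field strength would be e.g. A/m.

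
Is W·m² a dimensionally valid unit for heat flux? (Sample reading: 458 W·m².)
No

heat flux has SI base units: kg / s^3
W·m² does NOT reduce to kg / s^3; a valid unit for heat flux would be e.g. W/m².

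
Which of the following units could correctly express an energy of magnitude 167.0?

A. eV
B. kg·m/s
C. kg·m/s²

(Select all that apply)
A

energy has SI base units: kg * m^2 / s^2

Checking each option against kg * m^2 / s^2:
  A. eV: ✓ matches
  B. kg·m/s: ✗ does not match
  C. kg·m/s²: ✗ does not match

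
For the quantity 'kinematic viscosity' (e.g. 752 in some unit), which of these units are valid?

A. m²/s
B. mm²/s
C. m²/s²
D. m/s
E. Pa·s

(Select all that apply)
A, B

kinematic viscosity has SI base units: m^2 / s

Checking each option against m^2 / s:
  A. m²/s: ✓ matches
  B. mm²/s: ✓ matches
  C. m²/s²: ✗ does not match
  D. m/s: ✗ does not match
  E. Pa·s: ✗ does not match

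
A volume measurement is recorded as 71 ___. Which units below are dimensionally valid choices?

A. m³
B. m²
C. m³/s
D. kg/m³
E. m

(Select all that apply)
A

volume has SI base units: m^3

Checking each option against m^3:
  A. m³: ✓ matches
  B. m²: ✗ does not match
  C. m³/s: ✗ does not match
  D. kg/m³: ✗ does not match
  E. m: ✗ does not match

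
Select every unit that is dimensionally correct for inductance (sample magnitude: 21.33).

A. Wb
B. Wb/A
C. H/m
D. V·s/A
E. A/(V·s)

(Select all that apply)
B, D

inductance has SI base units: kg * m^2 / (A^2 * s^2)

Checking each option against kg * m^2 / (A^2 * s^2):
  A. Wb: ✗ does not match
  B. Wb/A: ✓ matches
  C. H/m: ✗ does not match
  D. V·s/A: ✓ matches
  E. A/(V·s): ✗ does not match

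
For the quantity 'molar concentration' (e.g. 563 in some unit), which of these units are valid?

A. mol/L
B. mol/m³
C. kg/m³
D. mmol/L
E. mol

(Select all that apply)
A, B, D

molar concentration has SI base units: mol / m^3

Checking each option against mol / m^3:
  A. mol/L: ✓ matches
  B. mol/m³: ✓ matches
  C. kg/m³: ✗ does not match
  D. mmol/L: ✓ matches
  E. mol: ✗ does not match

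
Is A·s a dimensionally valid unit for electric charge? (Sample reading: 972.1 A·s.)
Yes

electric charge has SI base units: A * s
A·s reduces to the same SI base units, so it is a valid unit for electric charge.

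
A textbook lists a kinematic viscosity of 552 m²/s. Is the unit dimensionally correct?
Yes

kinematic viscosity has SI base units: m^2 / s
m²/s reduces to the same SI base units, so it is a valid unit for kinematic viscosity.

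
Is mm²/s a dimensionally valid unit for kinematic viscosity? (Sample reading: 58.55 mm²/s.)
Yes

kinematic viscosity has SI base units: m^2 / s
mm²/s reduces to the same SI base units, so it is a valid unit for kinematic viscosity.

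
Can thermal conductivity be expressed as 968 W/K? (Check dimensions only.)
No

thermal conductivity has SI base units: kg * m / (s^3 * K)
W/K does NOT reduce to kg * m / (s^3 * K); a valid unit for thermal conductivity would be e.g. W/(m·K).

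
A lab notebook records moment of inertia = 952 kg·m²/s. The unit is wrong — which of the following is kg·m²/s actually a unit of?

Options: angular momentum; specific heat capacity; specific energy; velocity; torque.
angular momentum

moment of inertia should have units dimensionally equivalent to kg * m^2 (e.g. kg·m²).
The given unit 'kg·m²/s' reduces to kg * m^2 / s. Of the listed options, that is the dimensionality of angular momentum.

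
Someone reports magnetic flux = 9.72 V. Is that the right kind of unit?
No

magnetic flux has SI base units: kg * m^2 / (A * s^2)
V does NOT reduce to kg * m^2 / (A * s^2); a valid unit for magnetic flux would be e.g. Wb.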